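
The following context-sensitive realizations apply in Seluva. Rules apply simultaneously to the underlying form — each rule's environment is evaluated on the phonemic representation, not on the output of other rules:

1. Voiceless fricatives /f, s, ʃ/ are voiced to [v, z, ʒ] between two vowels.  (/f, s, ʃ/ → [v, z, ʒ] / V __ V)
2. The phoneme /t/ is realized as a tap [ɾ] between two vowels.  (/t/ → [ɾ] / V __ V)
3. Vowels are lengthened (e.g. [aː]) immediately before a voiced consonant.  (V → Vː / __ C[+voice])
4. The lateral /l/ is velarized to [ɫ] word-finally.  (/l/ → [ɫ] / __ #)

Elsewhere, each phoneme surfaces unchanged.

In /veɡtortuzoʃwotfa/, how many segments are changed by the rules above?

3

Segments that undergo a rule: /e/ → [eː] (rule 3); /o/ → [oː] (rule 3); /u/ → [uː] (rule 3).
All other segments surface unchanged.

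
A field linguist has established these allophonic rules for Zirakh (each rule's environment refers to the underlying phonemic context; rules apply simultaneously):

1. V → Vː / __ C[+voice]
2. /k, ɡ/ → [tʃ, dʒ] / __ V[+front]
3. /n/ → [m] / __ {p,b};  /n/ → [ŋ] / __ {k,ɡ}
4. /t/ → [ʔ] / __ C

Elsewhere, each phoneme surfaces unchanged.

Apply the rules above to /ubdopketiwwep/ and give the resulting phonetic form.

/u/ (word-initial) occurs before a voiced consonant → [uː] by rule 1.
/b/ (between /u/ and /d/) is unaffected → [b].
/d/ — not in any rule's target class → [d].
/o/ (between /d/ and /p/): rule 1 targets it, but not before a voiced consonant → unchanged [o].
/p/ — not in any rule's target class → [p].
/k/ meets the environment for rule 2 (before a front vowel) → [tʃ].
/e/ — between /k/ and /t/; rule 1 does not apply here → [e].
/t/ (between /e/ and /i/) fails the environment for rule 4, so it stays [t].
/i/ meets the environment for rule 1 (before a voiced consonant) → [iː].
/w/ — not in any rule's target class → [w].
/w/ (between /w/ and /e/) is unaffected → [w].
/e/ (between /w/ and /p/) fails the environment for rule 1, so it stays [e].
/p/ stays [p].

[uːbdoptʃetiːwwep]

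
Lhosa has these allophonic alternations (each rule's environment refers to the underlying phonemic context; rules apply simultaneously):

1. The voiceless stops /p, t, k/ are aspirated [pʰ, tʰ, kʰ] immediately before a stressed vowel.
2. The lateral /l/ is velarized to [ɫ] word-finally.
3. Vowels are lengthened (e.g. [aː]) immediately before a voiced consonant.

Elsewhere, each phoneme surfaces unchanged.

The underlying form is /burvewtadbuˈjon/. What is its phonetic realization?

/b/ (word-initial): no rule targets it → [b].
/u/ (between /b/ and /r/) occurs before a voiced consonant → [uː] by rule 3.
/r/ stays [r].
/v/ (between /r/ and /e/) is unaffected → [v].
Rule 3 applies to /e/ (between /v/ and /w/: before a voiced consonant) → [eː].
/w/ (between /e/ and /t/): no rule targets it → [w].
/t/ (between /w/ and /a/): rule 1 targets it, but not immediately before a stressed vowel → unchanged [t].
/a/ meets the environment for rule 3 (before a voiced consonant) → [aː].
/d/ — not in any rule's target class → [d].
/b/ stays [b].
/u/ (between /b/ and /j/): before a voiced consonant, so rule 3 applies → [uː].
/j/ (between /u/ and /o/): no rule targets it → [j].
/o/ (between /j/ and /n/) occurs before a voiced consonant → [oː] by rule 3.
/n/ stays [n].

[buːrveːwtaːdbuːˈjoːn]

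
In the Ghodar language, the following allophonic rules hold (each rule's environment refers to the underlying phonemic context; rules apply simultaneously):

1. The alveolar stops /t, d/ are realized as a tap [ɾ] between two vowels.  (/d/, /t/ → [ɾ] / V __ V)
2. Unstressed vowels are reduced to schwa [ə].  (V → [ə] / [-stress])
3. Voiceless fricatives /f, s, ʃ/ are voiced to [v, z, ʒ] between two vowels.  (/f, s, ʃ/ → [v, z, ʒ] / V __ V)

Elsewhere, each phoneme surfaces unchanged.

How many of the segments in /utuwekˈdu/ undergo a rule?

Segments that undergo a rule: /u/ → [ə] (rule 2); /t/ → [ɾ] (rule 1); /u/ → [ə] (rule 2); /e/ → [ə] (rule 2).
All other segments surface unchanged.

4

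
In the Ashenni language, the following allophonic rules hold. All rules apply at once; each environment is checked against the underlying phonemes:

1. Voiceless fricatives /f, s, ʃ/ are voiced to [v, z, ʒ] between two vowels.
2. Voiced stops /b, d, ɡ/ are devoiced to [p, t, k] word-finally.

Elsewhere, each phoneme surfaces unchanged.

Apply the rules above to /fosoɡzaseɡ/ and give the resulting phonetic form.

/f/ (word-initial): rule 1 targets it, but not between two vowels → unchanged [f].
/s/ — between /o/ and /o/, between two vowels — surfaces as [z] (rule 1).
/ɡ/ (between /o/ and /z/) is in the target of rule 2 but the environment (word-finally) is not met → [ɡ].
/s/ meets the environment for rule 1 (between two vowels) → [z].
/ɡ/ — word-final, word-finally — surfaces as [k] (rule 2).

[fozoɡzazek]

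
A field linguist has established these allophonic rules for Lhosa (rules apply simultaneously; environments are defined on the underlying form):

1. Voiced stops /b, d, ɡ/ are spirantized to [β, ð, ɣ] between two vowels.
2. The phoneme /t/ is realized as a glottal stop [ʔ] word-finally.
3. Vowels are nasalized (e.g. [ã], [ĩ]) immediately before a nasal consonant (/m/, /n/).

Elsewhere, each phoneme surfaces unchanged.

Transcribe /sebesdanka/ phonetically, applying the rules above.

/s/ — not in any rule's target class → [s].
/e/ — between /s/ and /b/; rule 3 does not apply here → [e].
/b/ meets the environment for rule 1 (between two vowels) → [β].
/e/ (between /b/ and /s/) is in the target of rule 3 but the environment (before a nasal consonant) is not met → [e].
/s/ (between /e/ and /d/) is unaffected → [s].
/d/ (between /s/ and /a/): rule 1 targets it, but not between two vowels → unchanged [d].
/a/ (between /d/ and /n/): before a nasal consonant, so rule 3 applies → [ã].
/n/ (between /a/ and /k/) is unaffected → [n].
/k/ stays [k].
/a/ (word-final) fails the environment for rule 3, so it stays [a].

[seβesdãnka]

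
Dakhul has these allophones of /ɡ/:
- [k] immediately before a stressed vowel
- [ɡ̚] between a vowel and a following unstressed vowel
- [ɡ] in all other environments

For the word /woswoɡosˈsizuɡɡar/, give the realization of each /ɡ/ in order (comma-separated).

Occurrence 1 (position 6): between a vowel and a following unstressed vowel → [ɡ̚].
Occurrence 2 (position 13): no conditioning environment matches → elsewhere allophone [ɡ].
Occurrence 3 (position 14): no conditioning environment matches → elsewhere allophone [ɡ].

[ɡ̚], [ɡ], [ɡ]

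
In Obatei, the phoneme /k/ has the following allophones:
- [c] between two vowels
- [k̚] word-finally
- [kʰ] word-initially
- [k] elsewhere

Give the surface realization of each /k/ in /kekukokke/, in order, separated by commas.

[kʰ], [c], [c], [k], [k]

Occurrence 1 (position 1): word-initially → [kʰ].
Occurrence 2 (position 3): between two vowels → [c].
Occurrence 3 (position 5): between two vowels → [c].
Occurrence 4 (position 7): no conditioning environment matches → elsewhere allophone [k].
Occurrence 5 (position 8): no conditioning environment matches → elsewhere allophone [k].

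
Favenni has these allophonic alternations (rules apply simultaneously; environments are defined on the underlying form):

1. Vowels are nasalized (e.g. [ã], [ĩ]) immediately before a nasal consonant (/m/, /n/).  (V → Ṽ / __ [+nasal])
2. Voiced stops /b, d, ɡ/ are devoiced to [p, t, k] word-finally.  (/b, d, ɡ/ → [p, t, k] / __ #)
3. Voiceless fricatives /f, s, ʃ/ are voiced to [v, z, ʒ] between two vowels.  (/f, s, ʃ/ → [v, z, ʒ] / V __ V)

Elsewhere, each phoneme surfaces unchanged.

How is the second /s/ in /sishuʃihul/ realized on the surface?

[s]

/s/ (between /i/ and /h/) is in the target of rule 3 but the environment (between two vowels) is not met → [s].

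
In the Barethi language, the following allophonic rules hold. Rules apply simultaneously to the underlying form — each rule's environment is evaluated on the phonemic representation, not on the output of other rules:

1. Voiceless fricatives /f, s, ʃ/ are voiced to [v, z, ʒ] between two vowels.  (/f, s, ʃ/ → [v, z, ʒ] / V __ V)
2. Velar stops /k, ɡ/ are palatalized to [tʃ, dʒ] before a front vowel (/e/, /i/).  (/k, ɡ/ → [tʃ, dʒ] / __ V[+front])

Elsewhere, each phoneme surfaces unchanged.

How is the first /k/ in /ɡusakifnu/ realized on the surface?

/k/ (between /a/ and /i/): before a front vowel, so rule 2 applies → [tʃ].

[tʃ]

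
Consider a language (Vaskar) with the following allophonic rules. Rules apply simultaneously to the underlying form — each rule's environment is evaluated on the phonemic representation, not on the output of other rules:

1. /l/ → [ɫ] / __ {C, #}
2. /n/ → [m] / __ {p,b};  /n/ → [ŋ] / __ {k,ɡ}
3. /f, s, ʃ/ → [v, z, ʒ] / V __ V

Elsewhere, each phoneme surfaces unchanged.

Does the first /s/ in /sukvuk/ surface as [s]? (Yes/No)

Yes

/s/ — word-initial; rule 3 does not apply here → [s].
The actual realization is [s], which matches [s].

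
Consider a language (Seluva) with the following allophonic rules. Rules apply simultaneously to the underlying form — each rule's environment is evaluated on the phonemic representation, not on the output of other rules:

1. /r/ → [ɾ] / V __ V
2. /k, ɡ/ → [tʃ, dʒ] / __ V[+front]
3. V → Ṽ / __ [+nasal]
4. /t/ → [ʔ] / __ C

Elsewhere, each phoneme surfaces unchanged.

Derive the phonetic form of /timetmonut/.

/t/ (word-initial): rule 4 targets it, but not immediately before a consonant → unchanged [t].
/i/ — between /t/ and /m/, before a nasal consonant — surfaces as [ĩ] (rule 3).
/e/ (between /m/ and /t/) fails the environment for rule 3, so it stays [e].
Rule 4 applies to /t/ (between /e/ and /m/: immediately before a consonant) → [ʔ].
Rule 3 applies to /o/ (between /m/ and /n/: before a nasal consonant) → [õ].
/u/ (between /n/ and /t/) is in the target of rule 3 but the environment (before a nasal consonant) is not met → [u].
/t/ — word-final; rule 4 does not apply here → [t].

[tĩmeʔmõnut]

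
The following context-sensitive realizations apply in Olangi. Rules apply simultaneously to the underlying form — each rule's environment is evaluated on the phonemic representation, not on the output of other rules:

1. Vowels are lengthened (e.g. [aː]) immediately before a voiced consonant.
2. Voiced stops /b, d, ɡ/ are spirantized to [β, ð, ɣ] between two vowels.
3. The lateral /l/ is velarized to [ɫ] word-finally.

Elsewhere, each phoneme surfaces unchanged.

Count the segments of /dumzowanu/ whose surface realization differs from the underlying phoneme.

3

Segments that undergo a rule: /u/ → [uː] (rule 1); /o/ → [oː] (rule 1); /a/ → [aː] (rule 1).
All other segments surface unchanged.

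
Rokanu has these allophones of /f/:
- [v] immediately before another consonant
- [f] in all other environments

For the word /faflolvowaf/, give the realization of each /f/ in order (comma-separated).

[f], [v], [f]

Occurrence 1 (position 1): no conditioning environment matches → elsewhere allophone [f].
Occurrence 2 (position 3): immediately before another consonant → [v].
Occurrence 3 (position 11): no conditioning environment matches → elsewhere allophone [f].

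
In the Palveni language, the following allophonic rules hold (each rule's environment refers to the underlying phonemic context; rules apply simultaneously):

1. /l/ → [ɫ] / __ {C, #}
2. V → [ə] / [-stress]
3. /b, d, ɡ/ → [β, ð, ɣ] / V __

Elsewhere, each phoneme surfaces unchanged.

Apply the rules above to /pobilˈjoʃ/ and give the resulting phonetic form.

[pəβəɫˈjoʃ]

/p/ — not in any rule's target class → [p].
/o/ (between /p/ and /b/) occurs in an unstressed syllable → [ə] by rule 2.
/b/ — between /o/ and /i/, immediately after a vowel — surfaces as [β] (rule 3).
/i/ (between /b/ and /l/) occurs in an unstressed syllable → [ə] by rule 2.
/l/ meets the environment for rule 1 (word-finally or immediately before a consonant) → [ɫ].
/j/ stays [j].
/o/ (between /j/ and /ʃ/) is in the target of rule 2 but the environment (in an unstressed syllable) is not met → [o].
/ʃ/ (word-final): no rule targets it → [ʃ].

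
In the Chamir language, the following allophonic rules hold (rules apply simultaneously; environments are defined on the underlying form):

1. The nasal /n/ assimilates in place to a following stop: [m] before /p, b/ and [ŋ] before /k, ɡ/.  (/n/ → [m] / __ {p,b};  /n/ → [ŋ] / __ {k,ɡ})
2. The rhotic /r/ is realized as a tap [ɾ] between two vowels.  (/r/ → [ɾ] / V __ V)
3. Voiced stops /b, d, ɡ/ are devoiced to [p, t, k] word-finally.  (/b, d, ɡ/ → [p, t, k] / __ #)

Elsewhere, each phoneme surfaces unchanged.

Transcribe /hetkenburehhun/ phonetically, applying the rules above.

[hetkembuɾehhun]

/h/ stays [h].
/e/ (between /h/ and /t/) is unaffected → [e].
/t/ (between /e/ and /k/): no rule targets it → [t].
/k/ (between /t/ and /e/) is unaffected → [k].
/e/ (between /k/ and /n/) is unaffected → [e].
/n/ meets the environment for rule 1 (before a labial or velar stop) → [m].
/b/ (between /n/ and /u/) fails the environment for rule 3, so it stays [b].
/u/ — not in any rule's target class → [u].
/r/ (between /u/ and /e/) occurs between two vowels → [ɾ] by rule 2.
/e/ — not in any rule's target class → [e].
/h/ — not in any rule's target class → [h].
/h/ stays [h].
/u/ (between /h/ and /n/) is unaffected → [u].
/n/ (word-final): rule 1 targets it, but not before a labial or velar stop → unchanged [n].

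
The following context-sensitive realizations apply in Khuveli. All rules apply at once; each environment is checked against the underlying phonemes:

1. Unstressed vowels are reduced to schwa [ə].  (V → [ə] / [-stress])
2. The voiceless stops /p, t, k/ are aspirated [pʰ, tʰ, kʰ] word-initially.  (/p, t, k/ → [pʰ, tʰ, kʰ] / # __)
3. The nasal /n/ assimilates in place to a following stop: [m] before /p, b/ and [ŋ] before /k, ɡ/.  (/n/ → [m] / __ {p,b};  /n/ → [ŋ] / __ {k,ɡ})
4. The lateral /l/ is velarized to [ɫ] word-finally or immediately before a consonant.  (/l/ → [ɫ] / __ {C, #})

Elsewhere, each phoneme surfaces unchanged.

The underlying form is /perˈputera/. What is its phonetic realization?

[pʰərˈputərə]

/p/ — word-initial, word-initially — surfaces as [pʰ] (rule 2).
/e/ meets the environment for rule 1 (in an unstressed syllable) → [ə].
/r/ stays [r].
/p/ (between /r/ and /u/): rule 2 targets it, but not word-initially → unchanged [p].
/u/ (between /p/ and /t/) is in the target of rule 1 but the environment (in an unstressed syllable) is not met → [u].
/t/ (between /u/ and /e/) is in the target of rule 2 but the environment (word-initially) is not met → [t].
/e/ — between /t/ and /r/, in an unstressed syllable — surfaces as [ə] (rule 1).
/r/ (between /e/ and /a/) is unaffected → [r].
/a/ (word-final) occurs in an unstressed syllable → [ə] by rule 1.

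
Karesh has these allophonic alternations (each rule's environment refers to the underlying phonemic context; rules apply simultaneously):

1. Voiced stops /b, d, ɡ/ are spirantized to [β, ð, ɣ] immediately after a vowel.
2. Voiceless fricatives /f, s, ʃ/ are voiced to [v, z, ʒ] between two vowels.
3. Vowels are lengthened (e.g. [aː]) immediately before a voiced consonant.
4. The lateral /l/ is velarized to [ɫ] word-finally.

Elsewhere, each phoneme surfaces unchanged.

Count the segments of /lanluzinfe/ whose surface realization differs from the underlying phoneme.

3

Segments that undergo a rule: /a/ → [aː] (rule 3); /u/ → [uː] (rule 3); /i/ → [iː] (rule 3).
All other segments surface unchanged.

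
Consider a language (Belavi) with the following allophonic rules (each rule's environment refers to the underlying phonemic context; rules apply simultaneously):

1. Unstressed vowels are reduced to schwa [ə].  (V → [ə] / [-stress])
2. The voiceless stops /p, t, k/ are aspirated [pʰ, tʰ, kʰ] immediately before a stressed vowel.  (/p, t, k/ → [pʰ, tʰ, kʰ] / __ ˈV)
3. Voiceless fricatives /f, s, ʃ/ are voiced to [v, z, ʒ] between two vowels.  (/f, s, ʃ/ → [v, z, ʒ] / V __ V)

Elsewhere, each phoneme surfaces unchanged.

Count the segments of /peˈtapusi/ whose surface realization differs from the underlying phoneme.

5

Segments that undergo a rule: /e/ → [ə] (rule 1); /t/ → [tʰ] (rule 2); /u/ → [ə] (rule 1); /s/ → [z] (rule 3); /i/ → [ə] (rule 1).
All other segments surface unchanged.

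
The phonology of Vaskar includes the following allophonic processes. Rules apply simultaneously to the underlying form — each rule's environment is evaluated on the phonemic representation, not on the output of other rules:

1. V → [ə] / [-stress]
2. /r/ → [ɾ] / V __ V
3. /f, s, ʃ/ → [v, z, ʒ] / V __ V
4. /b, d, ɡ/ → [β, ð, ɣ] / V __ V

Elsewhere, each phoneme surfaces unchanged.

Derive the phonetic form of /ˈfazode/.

[ˈfazəðə]

/f/ (word-initial) fails the environment for rule 3, so it stays [f].
/a/ (between /f/ and /z/) is in the target of rule 1 but the environment (in an unstressed syllable) is not met → [a].
/z/ (between /a/ and /o/): no rule targets it → [z].
/o/ (between /z/ and /d/) occurs in an unstressed syllable → [ə] by rule 1.
/d/ (between /o/ and /e/) occurs between two vowels → [ð] by rule 4.
/e/ meets the environment for rule 1 (in an unstressed syllable) → [ə].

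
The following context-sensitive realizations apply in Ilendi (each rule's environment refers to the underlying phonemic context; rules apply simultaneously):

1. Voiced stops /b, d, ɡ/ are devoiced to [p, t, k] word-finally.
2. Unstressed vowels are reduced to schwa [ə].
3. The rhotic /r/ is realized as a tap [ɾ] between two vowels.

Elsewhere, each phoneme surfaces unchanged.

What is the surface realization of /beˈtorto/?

[bəˈtortə]

/b/ (word-initial) fails the environment for rule 1, so it stays [b].
Rule 2 applies to /e/ (between /b/ and /t/: in an unstressed syllable) → [ə].
/t/ — not in any rule's target class → [t].
/o/ (between /t/ and /r/) fails the environment for rule 2, so it stays [o].
/r/ — between /o/ and /t/; rule 3 does not apply here → [r].
/t/ — not in any rule's target class → [t].
/o/ (word-final) occurs in an unstressed syllable → [ə] by rule 2.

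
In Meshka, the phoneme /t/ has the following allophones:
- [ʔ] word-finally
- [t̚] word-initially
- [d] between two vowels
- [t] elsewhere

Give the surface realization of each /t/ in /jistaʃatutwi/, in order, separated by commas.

Occurrence 1 (position 4): no conditioning environment matches → elsewhere allophone [t].
Occurrence 2 (position 8): between two vowels → [d].
Occurrence 3 (position 10): no conditioning environment matches → elsewhere allophone [t].

[t], [d], [t]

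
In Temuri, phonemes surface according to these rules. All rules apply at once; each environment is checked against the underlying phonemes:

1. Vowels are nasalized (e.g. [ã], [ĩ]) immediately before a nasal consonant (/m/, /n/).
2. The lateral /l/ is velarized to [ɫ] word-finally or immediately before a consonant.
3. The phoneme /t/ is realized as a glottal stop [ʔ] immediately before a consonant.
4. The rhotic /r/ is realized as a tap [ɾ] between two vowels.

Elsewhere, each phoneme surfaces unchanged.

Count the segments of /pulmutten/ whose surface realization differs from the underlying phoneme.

Segments that undergo a rule: /l/ → [ɫ] (rule 2); /t/ → [ʔ] (rule 3); /e/ → [ẽ] (rule 1).
All other segments surface unchanged.

3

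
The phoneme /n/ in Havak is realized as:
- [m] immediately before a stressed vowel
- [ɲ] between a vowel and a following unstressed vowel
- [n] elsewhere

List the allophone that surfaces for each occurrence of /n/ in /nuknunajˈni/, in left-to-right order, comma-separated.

Occurrence 1 (position 1): no conditioning environment matches → elsewhere allophone [n].
Occurrence 2 (position 4): no conditioning environment matches → elsewhere allophone [n].
Occurrence 3 (position 6): between a vowel and a following unstressed vowel → [ɲ].
Occurrence 4 (position 9): immediately before a stressed vowel → [m].

[n], [n], [ɲ], [m]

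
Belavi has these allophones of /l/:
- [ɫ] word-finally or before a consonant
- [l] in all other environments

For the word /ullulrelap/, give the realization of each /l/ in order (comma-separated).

[ɫ], [l], [ɫ], [l]

Occurrence 1 (position 2): word-finally or before a consonant → [ɫ].
Occurrence 2 (position 3): no conditioning environment matches → elsewhere allophone [l].
Occurrence 3 (position 5): word-finally or before a consonant → [ɫ].
Occurrence 4 (position 8): no conditioning environment matches → elsewhere allophone [l].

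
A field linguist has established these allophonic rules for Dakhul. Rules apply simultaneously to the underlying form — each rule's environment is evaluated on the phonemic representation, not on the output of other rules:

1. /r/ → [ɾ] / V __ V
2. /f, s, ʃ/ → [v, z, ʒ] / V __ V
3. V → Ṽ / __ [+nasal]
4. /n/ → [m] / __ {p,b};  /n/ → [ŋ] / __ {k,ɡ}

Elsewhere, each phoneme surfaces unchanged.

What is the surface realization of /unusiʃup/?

/u/ meets the environment for rule 3 (before a nasal consonant) → [ũ].
/n/ (between /u/ and /u/) is in the target of rule 4 but the environment (before a labial or velar stop) is not met → [n].
/u/ (between /n/ and /s/) fails the environment for rule 3, so it stays [u].
/s/ (between /u/ and /i/) occurs between two vowels → [z] by rule 2.
/i/ (between /s/ and /ʃ/) fails the environment for rule 3, so it stays [i].
/ʃ/ — between /i/ and /u/, between two vowels — surfaces as [ʒ] (rule 2).
/u/ (between /ʃ/ and /p/): rule 3 targets it, but not before a nasal consonant → unchanged [u].
/p/ (word-final): no rule targets it → [p].

[ũnuziʒup]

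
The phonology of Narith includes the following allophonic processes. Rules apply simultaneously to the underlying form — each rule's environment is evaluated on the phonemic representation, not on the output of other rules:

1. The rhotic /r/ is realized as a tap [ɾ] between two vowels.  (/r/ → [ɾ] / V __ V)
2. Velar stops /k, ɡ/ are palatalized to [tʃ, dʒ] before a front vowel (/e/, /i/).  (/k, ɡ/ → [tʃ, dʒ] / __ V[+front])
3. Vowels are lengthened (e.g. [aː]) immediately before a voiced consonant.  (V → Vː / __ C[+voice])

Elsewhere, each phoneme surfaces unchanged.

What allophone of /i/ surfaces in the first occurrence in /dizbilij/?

[iː]

/i/ (between /d/ and /z/): before a voiced consonant, so rule 3 applies → [iː].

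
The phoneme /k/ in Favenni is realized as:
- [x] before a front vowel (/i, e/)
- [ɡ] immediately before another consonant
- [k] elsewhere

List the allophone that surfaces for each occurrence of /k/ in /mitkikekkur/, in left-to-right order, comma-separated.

Occurrence 1 (position 4): before a front vowel (/i, e/) → [x].
Occurrence 2 (position 6): before a front vowel (/i, e/) → [x].
Occurrence 3 (position 8): immediately before another consonant → [ɡ].
Occurrence 4 (position 9): no conditioning environment matches → elsewhere allophone [k].

[x], [x], [ɡ], [k]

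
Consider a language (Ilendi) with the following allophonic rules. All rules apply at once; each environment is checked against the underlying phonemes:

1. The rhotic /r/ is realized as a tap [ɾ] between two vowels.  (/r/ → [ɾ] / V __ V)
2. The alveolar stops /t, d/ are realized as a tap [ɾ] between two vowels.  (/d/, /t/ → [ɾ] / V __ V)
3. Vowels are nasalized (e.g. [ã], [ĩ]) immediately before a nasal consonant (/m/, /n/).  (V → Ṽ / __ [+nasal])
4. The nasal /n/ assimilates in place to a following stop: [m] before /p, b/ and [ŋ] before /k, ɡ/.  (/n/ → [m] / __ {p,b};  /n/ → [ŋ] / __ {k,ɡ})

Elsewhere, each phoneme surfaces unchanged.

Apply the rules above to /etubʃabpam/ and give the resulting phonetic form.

[eɾubʃabpãm]

/e/ (word-initial) fails the environment for rule 3, so it stays [e].
/t/ (between /e/ and /u/) occurs between two vowels → [ɾ] by rule 2.
/u/ (between /t/ and /b/) fails the environment for rule 3, so it stays [u].
/b/ (between /u/ and /ʃ/): no rule targets it → [b].
/ʃ/ (between /b/ and /a/): no rule targets it → [ʃ].
/a/ (between /ʃ/ and /b/): rule 3 targets it, but not before a nasal consonant → unchanged [a].
/b/ (between /a/ and /p/): no rule targets it → [b].
/p/ (between /b/ and /a/): no rule targets it → [p].
/a/ (between /p/ and /m/): before a nasal consonant, so rule 3 applies → [ã].
/m/ stays [m].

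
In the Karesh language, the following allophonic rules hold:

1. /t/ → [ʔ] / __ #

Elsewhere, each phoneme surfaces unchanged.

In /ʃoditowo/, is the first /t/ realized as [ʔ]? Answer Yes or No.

/t/ (between /i/ and /o/) is in the target of rule 1 but the environment (word-finally) is not met → [t].
The actual realization is [t], not [ʔ].

No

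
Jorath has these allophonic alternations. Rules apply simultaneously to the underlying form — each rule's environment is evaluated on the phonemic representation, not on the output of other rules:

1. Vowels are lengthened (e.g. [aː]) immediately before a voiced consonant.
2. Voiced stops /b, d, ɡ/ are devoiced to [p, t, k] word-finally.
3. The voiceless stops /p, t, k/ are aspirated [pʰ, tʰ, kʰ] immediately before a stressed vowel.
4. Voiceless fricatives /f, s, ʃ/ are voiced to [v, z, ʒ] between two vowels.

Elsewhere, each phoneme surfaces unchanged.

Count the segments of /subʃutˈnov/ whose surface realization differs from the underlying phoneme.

2

Segments that undergo a rule: /u/ → [uː] (rule 1); /o/ → [oː] (rule 1).
All other segments surface unchanged.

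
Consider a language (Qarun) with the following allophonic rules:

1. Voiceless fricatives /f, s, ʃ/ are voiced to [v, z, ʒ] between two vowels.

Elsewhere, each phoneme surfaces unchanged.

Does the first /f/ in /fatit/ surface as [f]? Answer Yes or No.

Yes

/f/ (word-initial) fails the environment for rule 1, so it stays [f].
The actual realization is [f], which matches [f].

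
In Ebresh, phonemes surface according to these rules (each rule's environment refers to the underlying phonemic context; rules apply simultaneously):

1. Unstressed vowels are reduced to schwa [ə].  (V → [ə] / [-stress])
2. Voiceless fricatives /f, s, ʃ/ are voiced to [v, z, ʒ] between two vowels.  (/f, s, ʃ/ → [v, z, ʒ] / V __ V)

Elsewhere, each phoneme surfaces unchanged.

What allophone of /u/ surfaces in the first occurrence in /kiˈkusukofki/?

[u]

/u/ (between /k/ and /s/): rule 1 targets it, but not in an unstressed syllable → unchanged [u].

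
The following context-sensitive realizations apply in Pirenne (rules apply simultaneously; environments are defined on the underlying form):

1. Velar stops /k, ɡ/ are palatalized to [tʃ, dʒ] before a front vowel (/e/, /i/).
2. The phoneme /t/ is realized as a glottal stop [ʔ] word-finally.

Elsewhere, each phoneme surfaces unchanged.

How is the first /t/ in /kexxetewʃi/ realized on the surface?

/t/ (between /e/ and /e/) is in the target of rule 2 but the environment (word-finally) is not met → [t].

[t]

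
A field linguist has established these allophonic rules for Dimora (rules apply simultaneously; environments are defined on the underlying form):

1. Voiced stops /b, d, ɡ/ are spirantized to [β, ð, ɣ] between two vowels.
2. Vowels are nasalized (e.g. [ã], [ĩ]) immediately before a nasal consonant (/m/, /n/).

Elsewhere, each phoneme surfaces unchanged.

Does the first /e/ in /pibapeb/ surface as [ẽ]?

/e/ — between /p/ and /b/; rule 2 does not apply here → [e].
The actual realization is [e], not [ẽ].

No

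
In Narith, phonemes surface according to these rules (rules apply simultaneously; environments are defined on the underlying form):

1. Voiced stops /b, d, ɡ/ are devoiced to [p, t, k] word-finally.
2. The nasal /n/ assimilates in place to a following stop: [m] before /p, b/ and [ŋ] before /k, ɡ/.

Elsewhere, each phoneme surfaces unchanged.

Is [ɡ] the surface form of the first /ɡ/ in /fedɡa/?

Yes

/ɡ/ (between /d/ and /a/) fails the environment for rule 1, so it stays [ɡ].
The actual realization is [ɡ], which matches [ɡ].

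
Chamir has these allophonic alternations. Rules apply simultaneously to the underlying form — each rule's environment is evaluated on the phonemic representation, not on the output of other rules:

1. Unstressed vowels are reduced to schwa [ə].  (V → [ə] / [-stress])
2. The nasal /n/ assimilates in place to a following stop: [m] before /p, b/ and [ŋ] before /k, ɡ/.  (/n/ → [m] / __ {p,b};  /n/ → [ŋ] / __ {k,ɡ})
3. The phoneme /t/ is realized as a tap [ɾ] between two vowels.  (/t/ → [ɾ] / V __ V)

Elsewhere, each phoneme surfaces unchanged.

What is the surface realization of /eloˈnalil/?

[ələˈnaləl]

Rule 1 applies to /e/ (word-initial: in an unstressed syllable) → [ə].
/l/ (between /e/ and /o/): no rule targets it → [l].
/o/ (between /l/ and /n/) occurs in an unstressed syllable → [ə] by rule 1.
/n/ (between /o/ and /a/) is in the target of rule 2 but the environment (before a labial or velar stop) is not met → [n].
/a/ (between /n/ and /l/) fails the environment for rule 1, so it stays [a].
/l/ (between /a/ and /i/): no rule targets it → [l].
/i/ (between /l/ and /l/): in an unstressed syllable, so rule 1 applies → [ə].
/l/ (word-final) is unaffected → [l].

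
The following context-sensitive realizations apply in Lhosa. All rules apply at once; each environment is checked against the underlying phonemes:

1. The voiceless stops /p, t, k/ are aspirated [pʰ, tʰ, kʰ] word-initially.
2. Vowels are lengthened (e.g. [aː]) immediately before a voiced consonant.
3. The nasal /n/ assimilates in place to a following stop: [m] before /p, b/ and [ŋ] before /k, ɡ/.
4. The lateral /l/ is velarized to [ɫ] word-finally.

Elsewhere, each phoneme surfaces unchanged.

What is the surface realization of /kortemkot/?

/k/ (word-initial) occurs word-initially → [kʰ] by rule 1.
/o/ — between /k/ and /r/, before a voiced consonant — surfaces as [oː] (rule 2).
/r/ stays [r].
/t/ (between /r/ and /e/): rule 1 targets it, but not word-initially → unchanged [t].
Rule 2 applies to /e/ (between /t/ and /m/: before a voiced consonant) → [eː].
/m/ (between /e/ and /k/) is unaffected → [m].
/k/ (between /m/ and /o/) is in the target of rule 1 but the environment (word-initially) is not met → [k].
/o/ (between /k/ and /t/) is in the target of rule 2 but the environment (before a voiced consonant) is not met → [o].
/t/ — word-final; rule 1 does not apply here → [t].

[kʰoːrteːmkot]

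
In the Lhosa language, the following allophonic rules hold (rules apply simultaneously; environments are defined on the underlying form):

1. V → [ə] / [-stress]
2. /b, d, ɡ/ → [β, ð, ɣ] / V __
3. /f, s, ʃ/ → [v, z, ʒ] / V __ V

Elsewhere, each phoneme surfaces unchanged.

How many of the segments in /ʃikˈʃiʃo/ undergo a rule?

3

Segments that undergo a rule: /i/ → [ə] (rule 1); /ʃ/ → [ʒ] (rule 3); /o/ → [ə] (rule 1).
All other segments surface unchanged.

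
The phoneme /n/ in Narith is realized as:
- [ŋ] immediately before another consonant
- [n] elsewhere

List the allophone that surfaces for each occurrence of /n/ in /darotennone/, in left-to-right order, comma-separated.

[ŋ], [n], [n]

Occurrence 1 (position 7): immediately before another consonant → [ŋ].
Occurrence 2 (position 8): no conditioning environment matches → elsewhere allophone [n].
Occurrence 3 (position 10): no conditioning environment matches → elsewhere allophone [n].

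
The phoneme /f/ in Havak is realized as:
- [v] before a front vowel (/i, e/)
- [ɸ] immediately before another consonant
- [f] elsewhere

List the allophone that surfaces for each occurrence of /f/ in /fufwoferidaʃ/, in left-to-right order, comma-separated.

[f], [ɸ], [v]

Occurrence 1 (position 1): no conditioning environment matches → elsewhere allophone [f].
Occurrence 2 (position 3): immediately before another consonant → [ɸ].
Occurrence 3 (position 6): before a front vowel (/i, e/) → [v].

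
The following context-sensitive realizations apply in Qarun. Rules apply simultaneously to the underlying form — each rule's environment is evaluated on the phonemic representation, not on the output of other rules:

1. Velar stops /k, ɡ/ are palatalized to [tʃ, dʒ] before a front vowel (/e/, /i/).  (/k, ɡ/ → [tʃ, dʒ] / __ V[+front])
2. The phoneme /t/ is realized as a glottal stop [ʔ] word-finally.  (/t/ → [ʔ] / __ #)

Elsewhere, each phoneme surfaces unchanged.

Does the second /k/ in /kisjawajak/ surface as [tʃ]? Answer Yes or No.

No

/k/ (word-final): rule 1 targets it, but not before a front vowel → unchanged [k].
The actual realization is [k], not [tʃ].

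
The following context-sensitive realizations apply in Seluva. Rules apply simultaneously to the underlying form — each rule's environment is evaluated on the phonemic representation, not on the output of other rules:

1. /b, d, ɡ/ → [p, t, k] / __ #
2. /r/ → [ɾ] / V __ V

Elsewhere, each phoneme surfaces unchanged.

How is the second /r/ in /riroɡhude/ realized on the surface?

Rule 2 applies to /r/ (between /i/ and /o/: between two vowels) → [ɾ].

[ɾ]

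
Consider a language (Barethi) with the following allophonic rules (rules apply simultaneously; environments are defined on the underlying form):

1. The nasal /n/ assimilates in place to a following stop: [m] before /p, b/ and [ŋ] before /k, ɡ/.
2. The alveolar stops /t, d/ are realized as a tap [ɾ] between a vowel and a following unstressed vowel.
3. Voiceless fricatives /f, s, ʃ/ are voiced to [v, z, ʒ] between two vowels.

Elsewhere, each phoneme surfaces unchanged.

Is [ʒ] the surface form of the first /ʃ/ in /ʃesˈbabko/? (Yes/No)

No

/ʃ/ (word-initial) fails the environment for rule 3, so it stays [ʃ].
The actual realization is [ʃ], not [ʒ].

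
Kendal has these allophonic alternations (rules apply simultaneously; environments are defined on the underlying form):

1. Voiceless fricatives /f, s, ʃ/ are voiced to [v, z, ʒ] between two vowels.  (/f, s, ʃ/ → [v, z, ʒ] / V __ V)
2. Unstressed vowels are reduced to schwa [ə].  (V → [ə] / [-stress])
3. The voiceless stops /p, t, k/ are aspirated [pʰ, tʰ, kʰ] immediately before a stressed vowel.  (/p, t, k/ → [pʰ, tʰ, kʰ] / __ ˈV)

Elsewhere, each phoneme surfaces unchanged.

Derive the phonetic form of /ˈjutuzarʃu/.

/j/ (word-initial) is unaffected → [j].
/u/ (between /j/ and /t/) fails the environment for rule 2, so it stays [u].
/t/ (between /u/ and /u/): rule 3 targets it, but not immediately before a stressed vowel → unchanged [t].
/u/ (between /t/ and /z/): in an unstressed syllable, so rule 2 applies → [ə].
/z/ (between /u/ and /a/) is unaffected → [z].
/a/ (between /z/ and /r/) occurs in an unstressed syllable → [ə] by rule 2.
/r/ stays [r].
/ʃ/ — between /r/ and /u/; rule 1 does not apply here → [ʃ].
/u/ (word-final): in an unstressed syllable, so rule 2 applies → [ə].

[ˈjutəzərʃə]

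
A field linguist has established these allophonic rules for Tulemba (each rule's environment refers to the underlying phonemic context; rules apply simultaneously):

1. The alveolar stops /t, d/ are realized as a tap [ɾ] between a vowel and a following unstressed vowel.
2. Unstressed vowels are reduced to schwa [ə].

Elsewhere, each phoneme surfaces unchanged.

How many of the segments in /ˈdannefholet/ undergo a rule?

Segments that undergo a rule: /e/ → [ə] (rule 2); /o/ → [ə] (rule 2); /e/ → [ə] (rule 2).
All other segments surface unchanged.

3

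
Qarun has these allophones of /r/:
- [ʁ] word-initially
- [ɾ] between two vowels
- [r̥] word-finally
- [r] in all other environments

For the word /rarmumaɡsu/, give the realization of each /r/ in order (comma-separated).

Occurrence 1 (position 1): word-initially → [ʁ].
Occurrence 2 (position 3): no conditioning environment matches → elsewhere allophone [r].

[ʁ], [r]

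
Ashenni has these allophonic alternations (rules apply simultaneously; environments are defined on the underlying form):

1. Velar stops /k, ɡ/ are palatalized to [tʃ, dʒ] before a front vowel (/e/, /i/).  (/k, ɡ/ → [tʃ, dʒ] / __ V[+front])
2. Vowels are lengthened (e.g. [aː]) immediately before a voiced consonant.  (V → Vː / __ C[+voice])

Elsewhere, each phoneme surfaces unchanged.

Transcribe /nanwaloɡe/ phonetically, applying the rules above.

/a/ — between /n/ and /n/, before a voiced consonant — surfaces as [aː] (rule 2).
/a/ (between /w/ and /l/): before a voiced consonant, so rule 2 applies → [aː].
/o/ (between /l/ and /ɡ/) occurs before a voiced consonant → [oː] by rule 2.
Rule 1 applies to /ɡ/ (between /o/ and /e/: before a front vowel) → [dʒ].
/e/ (word-final) fails the environment for rule 2, so it stays [e].

[naːnwaːloːdʒe]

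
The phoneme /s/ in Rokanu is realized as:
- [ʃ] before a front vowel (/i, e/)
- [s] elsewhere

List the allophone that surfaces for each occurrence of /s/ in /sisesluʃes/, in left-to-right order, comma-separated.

Occurrence 1 (position 1): before a front vowel (/i, e/) → [ʃ].
Occurrence 2 (position 3): before a front vowel (/i, e/) → [ʃ].
Occurrence 3 (position 5): no conditioning environment matches → elsewhere allophone [s].
Occurrence 4 (position 10): no conditioning environment matches → elsewhere allophone [s].

[ʃ], [ʃ], [s], [s]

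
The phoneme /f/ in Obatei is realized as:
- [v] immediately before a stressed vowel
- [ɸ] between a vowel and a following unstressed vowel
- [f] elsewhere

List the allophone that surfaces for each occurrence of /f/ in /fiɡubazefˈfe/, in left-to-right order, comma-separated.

[f], [f], [v]

Occurrence 1 (position 1): no conditioning environment matches → elsewhere allophone [f].
Occurrence 2 (position 9): no conditioning environment matches → elsewhere allophone [f].
Occurrence 3 (position 10): immediately before a stressed vowel → [v].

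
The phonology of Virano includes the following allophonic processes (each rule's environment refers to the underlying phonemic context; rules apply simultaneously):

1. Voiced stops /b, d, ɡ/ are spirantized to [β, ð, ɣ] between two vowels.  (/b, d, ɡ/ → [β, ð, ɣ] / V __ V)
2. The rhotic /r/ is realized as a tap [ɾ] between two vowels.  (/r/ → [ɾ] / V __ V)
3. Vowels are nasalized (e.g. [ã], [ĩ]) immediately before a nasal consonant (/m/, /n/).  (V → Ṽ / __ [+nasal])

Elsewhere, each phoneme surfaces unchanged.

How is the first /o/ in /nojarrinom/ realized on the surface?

/o/ (between /n/ and /j/) is in the target of rule 3 but the environment (before a nasal consonant) is not met → [o].

[o]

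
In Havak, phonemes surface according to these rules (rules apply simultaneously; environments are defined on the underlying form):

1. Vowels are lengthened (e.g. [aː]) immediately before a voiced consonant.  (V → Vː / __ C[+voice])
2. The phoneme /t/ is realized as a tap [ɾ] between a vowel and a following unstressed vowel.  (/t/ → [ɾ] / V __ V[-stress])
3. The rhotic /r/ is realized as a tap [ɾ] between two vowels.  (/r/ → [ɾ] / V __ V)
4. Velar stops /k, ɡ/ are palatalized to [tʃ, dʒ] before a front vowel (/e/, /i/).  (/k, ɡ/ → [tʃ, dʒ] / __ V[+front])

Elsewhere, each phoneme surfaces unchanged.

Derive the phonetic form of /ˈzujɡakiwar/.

/u/ meets the environment for rule 1 (before a voiced consonant) → [uː].
/ɡ/ (between /j/ and /a/) fails the environment for rule 4, so it stays [ɡ].
/a/ (between /ɡ/ and /k/) is in the target of rule 1 but the environment (before a voiced consonant) is not met → [a].
/k/ — between /a/ and /i/, before a front vowel — surfaces as [tʃ] (rule 4).
/i/ — between /k/ and /w/, before a voiced consonant — surfaces as [iː] (rule 1).
/a/ (between /w/ and /r/): before a voiced consonant, so rule 1 applies → [aː].
/r/ (word-final) is in the target of rule 3 but the environment (between two vowels) is not met → [r].

[ˈzuːjɡatʃiːwaːr]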